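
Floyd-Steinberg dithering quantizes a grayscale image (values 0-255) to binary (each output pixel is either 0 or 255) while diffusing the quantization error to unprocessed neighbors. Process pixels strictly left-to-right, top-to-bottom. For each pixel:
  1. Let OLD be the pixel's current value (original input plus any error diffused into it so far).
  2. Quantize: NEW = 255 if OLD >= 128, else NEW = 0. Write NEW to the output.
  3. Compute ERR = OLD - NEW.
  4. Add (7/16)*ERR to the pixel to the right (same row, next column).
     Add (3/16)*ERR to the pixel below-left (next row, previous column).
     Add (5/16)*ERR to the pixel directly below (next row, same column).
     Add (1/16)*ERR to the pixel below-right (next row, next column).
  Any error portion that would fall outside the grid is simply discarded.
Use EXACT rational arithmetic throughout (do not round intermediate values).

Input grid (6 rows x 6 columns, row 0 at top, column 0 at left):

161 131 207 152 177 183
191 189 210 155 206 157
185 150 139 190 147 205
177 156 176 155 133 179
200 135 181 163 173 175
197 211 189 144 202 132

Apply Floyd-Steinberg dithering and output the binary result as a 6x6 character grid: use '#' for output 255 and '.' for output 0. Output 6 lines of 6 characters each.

Answer: #.####
###.#.
#.##.#
#.#.##
#.##.#
###.#.

Derivation:
(0,0): OLD=161 → NEW=255, ERR=-94
(0,1): OLD=719/8 → NEW=0, ERR=719/8
(0,2): OLD=31529/128 → NEW=255, ERR=-1111/128
(0,3): OLD=303519/2048 → NEW=255, ERR=-218721/2048
(0,4): OLD=4268889/32768 → NEW=255, ERR=-4086951/32768
(0,5): OLD=67336047/524288 → NEW=255, ERR=-66357393/524288
(1,0): OLD=22845/128 → NEW=255, ERR=-9795/128
(1,1): OLD=180331/1024 → NEW=255, ERR=-80789/1024
(1,2): OLD=5189255/32768 → NEW=255, ERR=-3166585/32768
(1,3): OLD=7263899/131072 → NEW=0, ERR=7263899/131072
(1,4): OLD=1349421585/8388608 → NEW=255, ERR=-789673455/8388608
(1,5): OLD=9189618215/134217728 → NEW=0, ERR=9189618215/134217728
(2,0): OLD=2396873/16384 → NEW=255, ERR=-1781047/16384
(2,1): OLD=28775027/524288 → NEW=0, ERR=28775027/524288
(2,2): OLD=1159917721/8388608 → NEW=255, ERR=-979177319/8388608
(2,3): OLD=8895954321/67108864 → NEW=255, ERR=-8216805999/67108864
(2,4): OLD=172478023091/2147483648 → NEW=0, ERR=172478023091/2147483648
(2,5): OLD=8784105579797/34359738368 → NEW=255, ERR=22372295957/34359738368
(3,0): OLD=1286141177/8388608 → NEW=255, ERR=-852953863/8388608
(3,1): OLD=6709931333/67108864 → NEW=0, ERR=6709931333/67108864
(3,2): OLD=87906886527/536870912 → NEW=255, ERR=-48995196033/536870912
(3,3): OLD=2905969673885/34359738368 → NEW=0, ERR=2905969673885/34359738368
(3,4): OLD=51558832513981/274877906944 → NEW=255, ERR=-18535033756739/274877906944
(3,5): OLD=680477167984371/4398046511104 → NEW=255, ERR=-441024692347149/4398046511104
(4,0): OLD=200760004279/1073741824 → NEW=255, ERR=-73044160841/1073741824
(4,1): OLD=1941618449931/17179869184 → NEW=0, ERR=1941618449931/17179869184
(4,2): OLD=123163391746353/549755813888 → NEW=255, ERR=-17024340795087/549755813888
(4,3): OLD=1385689067686869/8796093022208 → NEW=255, ERR=-857314652976171/8796093022208
(4,4): OLD=13478557595991973/140737488355328 → NEW=0, ERR=13478557595991973/140737488355328
(4,5): OLD=408360982507868003/2251799813685248 → NEW=255, ERR=-165847969981870237/2251799813685248
(5,0): OLD=54132270150481/274877906944 → NEW=255, ERR=-15961596120239/274877906944
(5,1): OLD=1854700601255649/8796093022208 → NEW=255, ERR=-388303119407391/8796093022208
(5,2): OLD=10470740443567227/70368744177664 → NEW=255, ERR=-7473289321737093/70368744177664
(5,3): OLD=187125391972696377/2251799813685248 → NEW=0, ERR=187125391972696377/2251799813685248
(5,4): OLD=1118620361026430441/4503599627370496 → NEW=255, ERR=-29797543953046039/4503599627370496
(5,5): OLD=8075853748588206045/72057594037927936 → NEW=0, ERR=8075853748588206045/72057594037927936
Row 0: #.####
Row 1: ###.#.
Row 2: #.##.#
Row 3: #.#.##
Row 4: #.##.#
Row 5: ###.#.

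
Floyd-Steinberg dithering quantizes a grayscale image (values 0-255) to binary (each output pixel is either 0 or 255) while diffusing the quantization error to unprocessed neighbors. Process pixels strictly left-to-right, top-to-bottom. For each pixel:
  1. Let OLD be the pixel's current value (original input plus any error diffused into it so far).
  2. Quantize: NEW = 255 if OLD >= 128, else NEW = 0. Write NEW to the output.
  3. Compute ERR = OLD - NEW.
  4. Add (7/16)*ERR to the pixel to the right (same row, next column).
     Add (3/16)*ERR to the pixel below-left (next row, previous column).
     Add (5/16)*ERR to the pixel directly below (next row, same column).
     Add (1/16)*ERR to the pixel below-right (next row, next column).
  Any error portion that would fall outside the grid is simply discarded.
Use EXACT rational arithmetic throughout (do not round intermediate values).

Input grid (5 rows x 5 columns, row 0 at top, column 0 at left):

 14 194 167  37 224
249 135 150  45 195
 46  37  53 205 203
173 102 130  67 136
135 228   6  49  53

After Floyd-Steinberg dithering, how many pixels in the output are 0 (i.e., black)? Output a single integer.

Answer: 13

Derivation:
(0,0): OLD=14 → NEW=0, ERR=14
(0,1): OLD=1601/8 → NEW=255, ERR=-439/8
(0,2): OLD=18303/128 → NEW=255, ERR=-14337/128
(0,3): OLD=-24583/2048 → NEW=0, ERR=-24583/2048
(0,4): OLD=7167951/32768 → NEW=255, ERR=-1187889/32768
(1,0): OLD=31115/128 → NEW=255, ERR=-1525/128
(1,1): OLD=94733/1024 → NEW=0, ERR=94733/1024
(1,2): OLD=4908369/32768 → NEW=255, ERR=-3447471/32768
(1,3): OLD=-2434979/131072 → NEW=0, ERR=-2434979/131072
(1,4): OLD=366568695/2097152 → NEW=255, ERR=-168205065/2097152
(2,0): OLD=976863/16384 → NEW=0, ERR=976863/16384
(2,1): OLD=37499205/524288 → NEW=0, ERR=37499205/524288
(2,2): OLD=450576527/8388608 → NEW=0, ERR=450576527/8388608
(2,3): OLD=26988463293/134217728 → NEW=255, ERR=-7237057347/134217728
(2,4): OLD=328960739819/2147483648 → NEW=255, ERR=-218647590421/2147483648
(3,0): OLD=1720024879/8388608 → NEW=255, ERR=-419070161/8388608
(3,1): OLD=7804268483/67108864 → NEW=0, ERR=7804268483/67108864
(3,2): OLD=412367379601/2147483648 → NEW=255, ERR=-135240950639/2147483648
(3,3): OLD=29482006009/4294967296 → NEW=0, ERR=29482006009/4294967296
(3,4): OLD=7134161138845/68719476736 → NEW=0, ERR=7134161138845/68719476736
(4,0): OLD=151605145249/1073741824 → NEW=255, ERR=-122199019871/1073741824
(4,1): OLD=6858912213857/34359738368 → NEW=255, ERR=-1902821069983/34359738368
(4,2): OLD=-16137135050161/549755813888 → NEW=0, ERR=-16137135050161/549755813888
(4,3): OLD=473515280551521/8796093022208 → NEW=0, ERR=473515280551521/8796093022208
(4,4): OLD=15399936123860263/140737488355328 → NEW=0, ERR=15399936123860263/140737488355328
Output grid:
  Row 0: .##.#  (2 black, running=2)
  Row 1: #.#.#  (2 black, running=4)
  Row 2: ...##  (3 black, running=7)
  Row 3: #.#..  (3 black, running=10)
  Row 4: ##...  (3 black, running=13)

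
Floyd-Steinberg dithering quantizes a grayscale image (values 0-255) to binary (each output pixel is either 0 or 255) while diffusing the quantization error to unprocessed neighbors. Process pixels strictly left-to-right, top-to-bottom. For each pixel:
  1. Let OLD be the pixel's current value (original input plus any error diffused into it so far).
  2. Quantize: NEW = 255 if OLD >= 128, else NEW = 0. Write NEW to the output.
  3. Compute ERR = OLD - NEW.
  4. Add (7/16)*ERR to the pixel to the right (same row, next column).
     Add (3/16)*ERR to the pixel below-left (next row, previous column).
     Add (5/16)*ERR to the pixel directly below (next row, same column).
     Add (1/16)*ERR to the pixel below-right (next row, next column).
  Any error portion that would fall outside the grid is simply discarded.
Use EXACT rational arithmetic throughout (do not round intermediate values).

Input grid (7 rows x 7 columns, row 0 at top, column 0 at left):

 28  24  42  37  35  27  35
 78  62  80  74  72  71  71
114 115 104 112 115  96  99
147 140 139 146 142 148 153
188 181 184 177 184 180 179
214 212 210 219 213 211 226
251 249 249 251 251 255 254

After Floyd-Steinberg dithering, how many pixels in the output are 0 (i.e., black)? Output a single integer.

(0,0): OLD=28 → NEW=0, ERR=28
(0,1): OLD=145/4 → NEW=0, ERR=145/4
(0,2): OLD=3703/64 → NEW=0, ERR=3703/64
(0,3): OLD=63809/1024 → NEW=0, ERR=63809/1024
(0,4): OLD=1020103/16384 → NEW=0, ERR=1020103/16384
(0,5): OLD=14218609/262144 → NEW=0, ERR=14218609/262144
(0,6): OLD=246330903/4194304 → NEW=0, ERR=246330903/4194304
(1,0): OLD=5987/64 → NEW=0, ERR=5987/64
(1,1): OLD=64949/512 → NEW=0, ERR=64949/512
(1,2): OLD=2744793/16384 → NEW=255, ERR=-1433127/16384
(1,3): OLD=4619941/65536 → NEW=0, ERR=4619941/65536
(1,4): OLD=571947407/4194304 → NEW=255, ERR=-497600113/4194304
(1,5): OLD=1709578175/33554432 → NEW=0, ERR=1709578175/33554432
(1,6): OLD=61758100049/536870912 → NEW=0, ERR=61758100049/536870912
(2,0): OLD=1368215/8192 → NEW=255, ERR=-720745/8192
(2,1): OLD=27681261/262144 → NEW=0, ERR=27681261/262144
(2,2): OLD=604019463/4194304 → NEW=255, ERR=-465528057/4194304
(2,3): OLD=1938098319/33554432 → NEW=0, ERR=1938098319/33554432
(2,4): OLD=31448491455/268435456 → NEW=0, ERR=31448491455/268435456
(2,5): OLD=1523260340885/8589934592 → NEW=255, ERR=-667172980075/8589934592
(2,6): OLD=14314545549923/137438953472 → NEW=0, ERR=14314545549923/137438953472
(3,0): OLD=584287271/4194304 → NEW=255, ERR=-485260249/4194304
(3,1): OLD=3223657243/33554432 → NEW=0, ERR=3223657243/33554432
(3,2): OLD=43963515777/268435456 → NEW=255, ERR=-24487525503/268435456
(3,3): OLD=149432039543/1073741824 → NEW=255, ERR=-124372125577/1073741824
(3,4): OLD=16077885222951/137438953472 → NEW=0, ERR=16077885222951/137438953472
(3,5): OLD=221836032125541/1099511627776 → NEW=255, ERR=-58539432957339/1099511627776
(3,6): OLD=2769012114641595/17592186044416 → NEW=255, ERR=-1716995326684485/17592186044416
(4,0): OLD=91192293225/536870912 → NEW=255, ERR=-45709789335/536870912
(4,1): OLD=1283663750357/8589934592 → NEW=255, ERR=-906769570603/8589934592
(4,2): OLD=12863701604507/137438953472 → NEW=0, ERR=12863701604507/137438953472
(4,3): OLD=217685454853145/1099511627776 → NEW=255, ERR=-62690010229735/1099511627776
(4,4): OLD=1569136107009787/8796093022208 → NEW=255, ERR=-673867613653253/8796093022208
(4,5): OLD=33455177908669691/281474976710656 → NEW=0, ERR=33455177908669691/281474976710656
(4,6): OLD=887984857688169037/4503599627370496 → NEW=255, ERR=-260433047291307443/4503599627370496
(5,0): OLD=23034844184399/137438953472 → NEW=255, ERR=-12012088950961/137438953472
(5,1): OLD=168228070307909/1099511627776 → NEW=255, ERR=-112147394774971/1099511627776
(5,2): OLD=1559869417178227/8796093022208 → NEW=255, ERR=-683134303484813/8796093022208
(5,3): OLD=11166821738981215/70368744177664 → NEW=255, ERR=-6777208026323105/70368744177664
(5,4): OLD=746002968815545141/4503599627370496 → NEW=255, ERR=-402414936163931339/4503599627370496
(5,5): OLD=6968671330742231269/36028797018963968 → NEW=255, ERR=-2218671909093580571/36028797018963968
(5,6): OLD=108614367537576067019/576460752303423488 → NEW=255, ERR=-38383124299796922421/576460752303423488
(6,0): OLD=3598712954785063/17592186044416 → NEW=255, ERR=-887294486541017/17592186044416
(6,1): OLD=49268063006536659/281474976710656 → NEW=255, ERR=-22508056054680621/281474976710656
(6,2): OLD=744502196896649241/4503599627370496 → NEW=255, ERR=-403915708082827239/4503599627370496
(6,3): OLD=5766665003320354695/36028797018963968 → NEW=255, ERR=-3420678236515457145/36028797018963968
(6,4): OLD=11815544686154458805/72057594037927936 → NEW=255, ERR=-6559141793517164875/72057594037927936
(6,5): OLD=1640495691505146173705/9223372036854775808 → NEW=255, ERR=-711464177892821657335/9223372036854775808
(6,6): OLD=28864904759816346862511/147573952589676412928 → NEW=255, ERR=-8766453150551138434129/147573952589676412928
Output grid:
  Row 0: .......  (7 black, running=7)
  Row 1: ..#.#..  (5 black, running=12)
  Row 2: #.#..#.  (4 black, running=16)
  Row 3: #.##.##  (2 black, running=18)
  Row 4: ##.##.#  (2 black, running=20)
  Row 5: #######  (0 black, running=20)
  Row 6: #######  (0 black, running=20)

Answer: 20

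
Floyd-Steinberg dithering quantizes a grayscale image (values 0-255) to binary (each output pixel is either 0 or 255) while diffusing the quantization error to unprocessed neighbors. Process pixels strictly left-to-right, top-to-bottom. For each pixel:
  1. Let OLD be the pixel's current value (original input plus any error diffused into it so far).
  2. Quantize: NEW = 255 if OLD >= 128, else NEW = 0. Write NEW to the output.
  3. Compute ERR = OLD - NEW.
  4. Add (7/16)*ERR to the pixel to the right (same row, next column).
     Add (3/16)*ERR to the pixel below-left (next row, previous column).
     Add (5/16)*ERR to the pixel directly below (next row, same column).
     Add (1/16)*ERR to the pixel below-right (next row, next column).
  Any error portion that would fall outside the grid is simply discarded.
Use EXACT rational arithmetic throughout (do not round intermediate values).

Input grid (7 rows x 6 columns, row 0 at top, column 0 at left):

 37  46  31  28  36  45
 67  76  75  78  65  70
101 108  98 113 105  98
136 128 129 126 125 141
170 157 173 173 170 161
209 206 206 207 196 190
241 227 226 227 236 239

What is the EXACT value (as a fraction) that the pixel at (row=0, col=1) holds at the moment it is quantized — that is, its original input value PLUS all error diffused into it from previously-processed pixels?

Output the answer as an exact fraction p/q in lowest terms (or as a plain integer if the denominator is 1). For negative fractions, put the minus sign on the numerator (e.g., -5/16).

Answer: 995/16

Derivation:
(0,0): OLD=37 → NEW=0, ERR=37
(0,1): OLD=995/16 → NEW=0, ERR=995/16
Target (0,1): original=46, with diffused error = 995/16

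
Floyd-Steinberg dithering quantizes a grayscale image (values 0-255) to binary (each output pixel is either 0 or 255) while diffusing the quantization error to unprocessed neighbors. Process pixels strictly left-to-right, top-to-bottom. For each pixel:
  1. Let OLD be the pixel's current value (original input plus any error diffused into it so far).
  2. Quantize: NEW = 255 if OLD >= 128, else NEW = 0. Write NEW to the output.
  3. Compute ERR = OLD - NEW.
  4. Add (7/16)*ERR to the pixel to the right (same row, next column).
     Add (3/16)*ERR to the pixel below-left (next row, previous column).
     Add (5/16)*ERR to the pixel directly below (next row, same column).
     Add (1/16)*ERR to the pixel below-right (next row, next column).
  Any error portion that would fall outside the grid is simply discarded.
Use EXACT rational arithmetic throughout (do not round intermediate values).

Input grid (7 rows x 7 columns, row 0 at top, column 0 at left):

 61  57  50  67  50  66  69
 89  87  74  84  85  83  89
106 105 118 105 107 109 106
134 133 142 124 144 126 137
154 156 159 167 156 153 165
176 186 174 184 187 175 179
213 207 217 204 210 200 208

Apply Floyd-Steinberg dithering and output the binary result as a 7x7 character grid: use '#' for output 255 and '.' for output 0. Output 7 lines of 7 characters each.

(0,0): OLD=61 → NEW=0, ERR=61
(0,1): OLD=1339/16 → NEW=0, ERR=1339/16
(0,2): OLD=22173/256 → NEW=0, ERR=22173/256
(0,3): OLD=429643/4096 → NEW=0, ERR=429643/4096
(0,4): OLD=6284301/65536 → NEW=0, ERR=6284301/65536
(0,5): OLD=113196123/1048576 → NEW=0, ERR=113196123/1048576
(0,6): OLD=1950000765/16777216 → NEW=0, ERR=1950000765/16777216
(1,0): OLD=31681/256 → NEW=0, ERR=31681/256
(1,1): OLD=383687/2048 → NEW=255, ERR=-138553/2048
(1,2): OLD=6315475/65536 → NEW=0, ERR=6315475/65536
(1,3): OLD=47797335/262144 → NEW=255, ERR=-19049385/262144
(1,4): OLD=1845001637/16777216 → NEW=0, ERR=1845001637/16777216
(1,5): OLD=25854813749/134217728 → NEW=255, ERR=-8370706891/134217728
(1,6): OLD=225020230779/2147483648 → NEW=0, ERR=225020230779/2147483648
(2,0): OLD=4324989/32768 → NEW=255, ERR=-4030851/32768
(2,1): OLD=58556847/1048576 → NEW=0, ERR=58556847/1048576
(2,2): OLD=2595315661/16777216 → NEW=255, ERR=-1682874419/16777216
(2,3): OLD=8730782629/134217728 → NEW=0, ERR=8730782629/134217728
(2,4): OLD=164915444213/1073741824 → NEW=255, ERR=-108888720907/1073741824
(2,5): OLD=2462333740007/34359738368 → NEW=0, ERR=2462333740007/34359738368
(2,6): OLD=91369169950401/549755813888 → NEW=255, ERR=-48818562591039/549755813888
(3,0): OLD=1778881325/16777216 → NEW=0, ERR=1778881325/16777216
(3,1): OLD=22863106857/134217728 → NEW=255, ERR=-11362413783/134217728
(3,2): OLD=95889214539/1073741824 → NEW=0, ERR=95889214539/1073741824
(3,3): OLD=679097365053/4294967296 → NEW=255, ERR=-416119295427/4294967296
(3,4): OLD=48062042883885/549755813888 → NEW=0, ERR=48062042883885/549755813888
(3,5): OLD=719761003654231/4398046511104 → NEW=255, ERR=-401740856677289/4398046511104
(3,6): OLD=5190768170678281/70368744177664 → NEW=0, ERR=5190768170678281/70368744177664
(4,0): OLD=367780493443/2147483648 → NEW=255, ERR=-179827836797/2147483648
(4,1): OLD=3995363322023/34359738368 → NEW=0, ERR=3995363322023/34359738368
(4,2): OLD=117825350969897/549755813888 → NEW=255, ERR=-22362381571543/549755813888
(4,3): OLD=619687960565139/4398046511104 → NEW=255, ERR=-501813899766381/4398046511104
(4,4): OLD=3877989890078601/35184372088832 → NEW=0, ERR=3877989890078601/35184372088832
(4,5): OLD=216139521675010889/1125899906842624 → NEW=255, ERR=-70964954569858231/1125899906842624
(4,6): OLD=2788036866420396239/18014398509481984 → NEW=255, ERR=-1805634753497509681/18014398509481984
(5,0): OLD=94356886266597/549755813888 → NEW=255, ERR=-45830846274843/549755813888
(5,1): OLD=760881686516983/4398046511104 → NEW=255, ERR=-360620173814537/4398046511104
(5,2): OLD=3915644906634929/35184372088832 → NEW=0, ERR=3915644906634929/35184372088832
(5,3): OLD=60561263517483861/281474976710656 → NEW=255, ERR=-11214855543733419/281474976710656
(5,4): OLD=3333795726411403207/18014398509481984 → NEW=255, ERR=-1259875893506502713/18014398509481984
(5,5): OLD=16256307384821546199/144115188075855872 → NEW=0, ERR=16256307384821546199/144115188075855872
(5,6): OLD=445231146018159799993/2305843009213693952 → NEW=255, ERR=-142758821331332157767/2305843009213693952
(6,0): OLD=12073448137405101/70368744177664 → NEW=255, ERR=-5870581627899219/70368744177664
(6,1): OLD=180745116532595345/1125899906842624 → NEW=255, ERR=-106359359712273775/1125899906842624
(6,2): OLD=3564215112611940243/18014398509481984 → NEW=255, ERR=-1029456507305965677/18014398509481984
(6,3): OLD=23114614960745158733/144115188075855872 → NEW=255, ERR=-13634757998598088627/144115188075855872
(6,4): OLD=47676950790062766135/288230376151711744 → NEW=255, ERR=-25821795128623728585/288230376151711744
(6,5): OLD=6643641114703786720995/36893488147419103232 → NEW=255, ERR=-2764198362888084603165/36893488147419103232
(6,6): OLD=96173048998401926539525/590295810358705651712 → NEW=255, ERR=-54352382643068014647035/590295810358705651712
Row 0: .......
Row 1: .#.#.#.
Row 2: #.#.#.#
Row 3: .#.#.#.
Row 4: #.##.##
Row 5: ##.##.#
Row 6: #######

Answer: .......
.#.#.#.
#.#.#.#
.#.#.#.
#.##.##
##.##.#
#######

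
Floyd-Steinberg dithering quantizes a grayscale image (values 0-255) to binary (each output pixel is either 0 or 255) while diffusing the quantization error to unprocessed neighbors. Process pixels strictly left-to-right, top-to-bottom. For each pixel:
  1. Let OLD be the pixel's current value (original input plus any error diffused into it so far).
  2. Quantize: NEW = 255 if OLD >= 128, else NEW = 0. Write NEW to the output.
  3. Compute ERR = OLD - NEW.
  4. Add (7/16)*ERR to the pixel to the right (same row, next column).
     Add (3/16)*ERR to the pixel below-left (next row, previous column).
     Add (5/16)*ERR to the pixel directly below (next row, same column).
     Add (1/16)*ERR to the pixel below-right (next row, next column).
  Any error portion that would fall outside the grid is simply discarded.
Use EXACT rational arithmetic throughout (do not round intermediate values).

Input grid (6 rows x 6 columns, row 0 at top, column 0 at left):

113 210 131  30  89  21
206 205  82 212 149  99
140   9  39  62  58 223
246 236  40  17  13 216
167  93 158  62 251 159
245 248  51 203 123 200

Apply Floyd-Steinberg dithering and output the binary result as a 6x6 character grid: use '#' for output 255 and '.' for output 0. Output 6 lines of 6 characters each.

(0,0): OLD=113 → NEW=0, ERR=113
(0,1): OLD=4151/16 → NEW=255, ERR=71/16
(0,2): OLD=34033/256 → NEW=255, ERR=-31247/256
(0,3): OLD=-95849/4096 → NEW=0, ERR=-95849/4096
(0,4): OLD=5161761/65536 → NEW=0, ERR=5161761/65536
(0,5): OLD=58152423/1048576 → NEW=0, ERR=58152423/1048576
(1,0): OLD=61989/256 → NEW=255, ERR=-3291/256
(1,1): OLD=378755/2048 → NEW=255, ERR=-143485/2048
(1,2): OLD=596031/65536 → NEW=0, ERR=596031/65536
(1,3): OLD=56572115/262144 → NEW=255, ERR=-10274605/262144
(1,4): OLD=2774977049/16777216 → NEW=255, ERR=-1503213031/16777216
(1,5): OLD=22026223583/268435456 → NEW=0, ERR=22026223583/268435456
(2,0): OLD=4025425/32768 → NEW=0, ERR=4025425/32768
(2,1): OLD=43781131/1048576 → NEW=0, ERR=43781131/1048576
(2,2): OLD=811702241/16777216 → NEW=0, ERR=811702241/16777216
(2,3): OLD=7339992601/134217728 → NEW=0, ERR=7339992601/134217728
(2,4): OLD=287168432331/4294967296 → NEW=0, ERR=287168432331/4294967296
(2,5): OLD=18711897689149/68719476736 → NEW=255, ERR=1188431121469/68719476736
(3,0): OLD=4902606529/16777216 → NEW=255, ERR=624416449/16777216
(3,1): OLD=37860148781/134217728 → NEW=255, ERR=3634628141/134217728
(3,2): OLD=85716897559/1073741824 → NEW=0, ERR=85716897559/1073741824
(3,3): OLD=5812004123013/68719476736 → NEW=0, ERR=5812004123013/68719476736
(3,4): OLD=42637262092389/549755813888 → NEW=0, ERR=42637262092389/549755813888
(3,5): OLD=2282711731640779/8796093022208 → NEW=255, ERR=39708010977739/8796093022208
(4,0): OLD=394510311599/2147483648 → NEW=255, ERR=-153098018641/2147483648
(4,1): OLD=3008766479843/34359738368 → NEW=0, ERR=3008766479843/34359738368
(4,2): OLD=262571917102521/1099511627776 → NEW=255, ERR=-17803547980359/1099511627776
(4,3): OLD=1774648704387069/17592186044416 → NEW=0, ERR=1774648704387069/17592186044416
(4,4): OLD=91620843141224141/281474976710656 → NEW=255, ERR=19844724080006861/281474976710656
(4,5): OLD=883168969259698299/4503599627370496 → NEW=255, ERR=-265248935719778181/4503599627370496
(5,0): OLD=131468632350809/549755813888 → NEW=255, ERR=-8719100190631/549755813888
(5,1): OLD=4590400543635945/17592186044416 → NEW=255, ERR=104393102309865/17592186044416
(5,2): OLD=10263063120412307/140737488355328 → NEW=0, ERR=10263063120412307/140737488355328
(5,3): OLD=1254861968349997185/4503599627370496 → NEW=255, ERR=106444063370520705/4503599627370496
(5,4): OLD=1356791712227885633/9007199254740992 → NEW=255, ERR=-940044097731067327/9007199254740992
(5,5): OLD=20225270744416140853/144115188075855872 → NEW=255, ERR=-16524102214927106507/144115188075855872
Row 0: .##...
Row 1: ##.##.
Row 2: .....#
Row 3: ##...#
Row 4: #.#.##
Row 5: ##.###

Answer: .##...
##.##.
.....#
##...#
#.#.##
##.###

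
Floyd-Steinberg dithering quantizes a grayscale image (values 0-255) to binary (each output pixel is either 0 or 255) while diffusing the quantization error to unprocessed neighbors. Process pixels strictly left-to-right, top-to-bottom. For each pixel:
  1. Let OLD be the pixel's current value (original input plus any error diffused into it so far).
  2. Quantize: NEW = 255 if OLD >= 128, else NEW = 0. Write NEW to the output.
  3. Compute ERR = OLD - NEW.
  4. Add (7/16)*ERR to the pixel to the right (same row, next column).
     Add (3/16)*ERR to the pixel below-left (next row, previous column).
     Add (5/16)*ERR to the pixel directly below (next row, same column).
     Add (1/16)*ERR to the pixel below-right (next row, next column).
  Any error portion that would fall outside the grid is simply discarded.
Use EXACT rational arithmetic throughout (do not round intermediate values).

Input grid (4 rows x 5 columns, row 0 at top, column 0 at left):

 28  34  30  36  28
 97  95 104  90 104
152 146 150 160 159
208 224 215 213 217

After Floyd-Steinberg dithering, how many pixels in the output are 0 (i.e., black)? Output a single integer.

Answer: 10

Derivation:
(0,0): OLD=28 → NEW=0, ERR=28
(0,1): OLD=185/4 → NEW=0, ERR=185/4
(0,2): OLD=3215/64 → NEW=0, ERR=3215/64
(0,3): OLD=59369/1024 → NEW=0, ERR=59369/1024
(0,4): OLD=874335/16384 → NEW=0, ERR=874335/16384
(1,0): OLD=7323/64 → NEW=0, ERR=7323/64
(1,1): OLD=87389/512 → NEW=255, ERR=-43171/512
(1,2): OLD=1582209/16384 → NEW=0, ERR=1582209/16384
(1,3): OLD=10715997/65536 → NEW=255, ERR=-5995683/65536
(1,4): OLD=88368439/1048576 → NEW=0, ERR=88368439/1048576
(2,0): OLD=1408591/8192 → NEW=255, ERR=-680369/8192
(2,1): OLD=28461813/262144 → NEW=0, ERR=28461813/262144
(2,2): OLD=860903263/4194304 → NEW=255, ERR=-208644257/4194304
(2,3): OLD=8823756653/67108864 → NEW=255, ERR=-8289003667/67108864
(2,4): OLD=134840245435/1073741824 → NEW=0, ERR=134840245435/1073741824
(3,0): OLD=848941631/4194304 → NEW=255, ERR=-220605889/4194304
(3,1): OLD=7395403827/33554432 → NEW=255, ERR=-1160976333/33554432
(3,2): OLD=180328496065/1073741824 → NEW=255, ERR=-93475669055/1073741824
(3,3): OLD=336621245745/2147483648 → NEW=255, ERR=-210987084495/2147483648
(3,4): OLD=7062307971397/34359738368 → NEW=255, ERR=-1699425312443/34359738368
Output grid:
  Row 0: .....  (5 black, running=5)
  Row 1: .#.#.  (3 black, running=8)
  Row 2: #.##.  (2 black, running=10)
  Row 3: #####  (0 black, running=10)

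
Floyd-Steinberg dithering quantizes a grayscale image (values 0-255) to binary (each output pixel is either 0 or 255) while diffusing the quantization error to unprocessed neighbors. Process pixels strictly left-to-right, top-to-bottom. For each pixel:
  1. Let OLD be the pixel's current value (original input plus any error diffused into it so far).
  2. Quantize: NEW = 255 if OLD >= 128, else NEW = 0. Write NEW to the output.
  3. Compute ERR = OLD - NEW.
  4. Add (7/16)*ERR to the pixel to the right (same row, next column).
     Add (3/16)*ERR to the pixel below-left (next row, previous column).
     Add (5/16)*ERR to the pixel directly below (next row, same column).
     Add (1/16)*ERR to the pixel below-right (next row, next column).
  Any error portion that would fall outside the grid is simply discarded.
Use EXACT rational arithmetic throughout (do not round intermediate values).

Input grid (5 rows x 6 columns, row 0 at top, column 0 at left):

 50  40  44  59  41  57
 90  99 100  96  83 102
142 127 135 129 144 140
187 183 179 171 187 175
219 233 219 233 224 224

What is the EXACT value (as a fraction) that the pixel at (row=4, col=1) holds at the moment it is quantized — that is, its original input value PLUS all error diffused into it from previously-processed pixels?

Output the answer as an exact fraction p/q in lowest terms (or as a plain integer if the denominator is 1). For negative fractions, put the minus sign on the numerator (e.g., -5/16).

Answer: 2483258531115/17179869184

Derivation:
(0,0): OLD=50 → NEW=0, ERR=50
(0,1): OLD=495/8 → NEW=0, ERR=495/8
(0,2): OLD=9097/128 → NEW=0, ERR=9097/128
(0,3): OLD=184511/2048 → NEW=0, ERR=184511/2048
(0,4): OLD=2635065/32768 → NEW=0, ERR=2635065/32768
(0,5): OLD=48329871/524288 → NEW=0, ERR=48329871/524288
(1,0): OLD=15005/128 → NEW=0, ERR=15005/128
(1,1): OLD=190539/1024 → NEW=255, ERR=-70581/1024
(1,2): OLD=3696679/32768 → NEW=0, ERR=3696679/32768
(1,3): OLD=25300827/131072 → NEW=255, ERR=-8122533/131072
(1,4): OLD=871853169/8388608 → NEW=0, ERR=871853169/8388608
(1,5): OLD=24334146759/134217728 → NEW=255, ERR=-9891373881/134217728
(2,0): OLD=2714985/16384 → NEW=255, ERR=-1462935/16384
(2,1): OLD=49741843/524288 → NEW=0, ERR=49741843/524288
(2,2): OLD=1642781433/8388608 → NEW=255, ERR=-496313607/8388608
(2,3): OLD=7401295217/67108864 → NEW=0, ERR=7401295217/67108864
(2,4): OLD=444612436435/2147483648 → NEW=255, ERR=-102995893805/2147483648
(2,5): OLD=3521276615669/34359738368 → NEW=0, ERR=3521276615669/34359738368
(3,0): OLD=1483825625/8388608 → NEW=255, ERR=-655269415/8388608
(3,1): OLD=10858171109/67108864 → NEW=255, ERR=-6254589211/67108864
(3,2): OLD=78567979647/536870912 → NEW=255, ERR=-58334102913/536870912
(3,3): OLD=4990323649277/34359738368 → NEW=255, ERR=-3771409634563/34359738368
(3,4): OLD=41259045624413/274877906944 → NEW=255, ERR=-28834820646307/274877906944
(3,5): OLD=695481985138771/4398046511104 → NEW=255, ERR=-426019875192749/4398046511104
(4,0): OLD=190174915223/1073741824 → NEW=255, ERR=-83629249897/1073741824
(4,1): OLD=2483258531115/17179869184 → NEW=255, ERR=-1897608110805/17179869184
Target (4,1): original=233, with diffused error = 2483258531115/17179869184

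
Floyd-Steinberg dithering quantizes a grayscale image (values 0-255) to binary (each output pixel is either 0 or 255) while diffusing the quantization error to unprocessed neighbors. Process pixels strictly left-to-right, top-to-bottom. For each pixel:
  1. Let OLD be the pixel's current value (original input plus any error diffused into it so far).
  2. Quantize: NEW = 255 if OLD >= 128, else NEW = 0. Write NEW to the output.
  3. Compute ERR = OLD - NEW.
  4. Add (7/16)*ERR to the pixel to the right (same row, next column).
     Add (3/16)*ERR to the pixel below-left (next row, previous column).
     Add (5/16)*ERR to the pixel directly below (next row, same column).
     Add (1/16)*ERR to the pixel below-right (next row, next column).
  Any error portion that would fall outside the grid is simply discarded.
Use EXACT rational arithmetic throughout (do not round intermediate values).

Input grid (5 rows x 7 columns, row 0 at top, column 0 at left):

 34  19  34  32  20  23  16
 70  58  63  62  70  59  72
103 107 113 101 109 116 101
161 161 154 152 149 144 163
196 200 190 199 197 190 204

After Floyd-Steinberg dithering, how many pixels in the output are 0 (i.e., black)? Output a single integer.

Answer: 19

Derivation:
(0,0): OLD=34 → NEW=0, ERR=34
(0,1): OLD=271/8 → NEW=0, ERR=271/8
(0,2): OLD=6249/128 → NEW=0, ERR=6249/128
(0,3): OLD=109279/2048 → NEW=0, ERR=109279/2048
(0,4): OLD=1420313/32768 → NEW=0, ERR=1420313/32768
(0,5): OLD=22000815/524288 → NEW=0, ERR=22000815/524288
(0,6): OLD=288223433/8388608 → NEW=0, ERR=288223433/8388608
(1,0): OLD=11133/128 → NEW=0, ERR=11133/128
(1,1): OLD=120747/1024 → NEW=0, ERR=120747/1024
(1,2): OLD=4651975/32768 → NEW=255, ERR=-3703865/32768
(1,3): OLD=5295451/131072 → NEW=0, ERR=5295451/131072
(1,4): OLD=943078097/8388608 → NEW=0, ERR=943078097/8388608
(1,5): OLD=8754364129/67108864 → NEW=255, ERR=-8358396191/67108864
(1,6): OLD=33145679631/1073741824 → NEW=0, ERR=33145679631/1073741824
(2,0): OLD=2495113/16384 → NEW=255, ERR=-1682807/16384
(2,1): OLD=43597491/524288 → NEW=0, ERR=43597491/524288
(2,2): OLD=1082153817/8388608 → NEW=255, ERR=-1056941223/8388608
(2,3): OLD=4866495569/67108864 → NEW=0, ERR=4866495569/67108864
(2,4): OLD=83231267009/536870912 → NEW=255, ERR=-53670815551/536870912
(2,5): OLD=792952747659/17179869184 → NEW=0, ERR=792952747659/17179869184
(2,6): OLD=33825242780541/274877906944 → NEW=0, ERR=33825242780541/274877906944
(3,0): OLD=1212109241/8388608 → NEW=255, ERR=-926985799/8388608
(3,1): OLD=7287766021/67108864 → NEW=0, ERR=7287766021/67108864
(3,2): OLD=97136459839/536870912 → NEW=255, ERR=-39765622721/536870912
(3,3): OLD=248328459193/2147483648 → NEW=0, ERR=248328459193/2147483648
(3,4): OLD=49900552469945/274877906944 → NEW=255, ERR=-20193313800775/274877906944
(3,5): OLD=314698995792891/2199023255552 → NEW=255, ERR=-246051934372869/2199023255552
(3,6): OLD=5467196772791525/35184372088832 → NEW=255, ERR=-3504818109860635/35184372088832
(4,0): OLD=195237263607/1073741824 → NEW=255, ERR=-78566901513/1073741824
(4,1): OLD=3111778889291/17179869184 → NEW=255, ERR=-1269087752629/17179869184
(4,2): OLD=44806239537605/274877906944 → NEW=255, ERR=-25287626733115/274877906944
(4,3): OLD=388094071112967/2199023255552 → NEW=255, ERR=-172656859052793/2199023255552
(4,4): OLD=2215561637597189/17592186044416 → NEW=0, ERR=2215561637597189/17592186044416
(4,5): OLD=105195000830499301/562949953421312 → NEW=255, ERR=-38357237291935259/562949953421312
(4,6): OLD=1225593242935310291/9007199254740992 → NEW=255, ERR=-1071242567023642669/9007199254740992
Output grid:
  Row 0: .......  (7 black, running=7)
  Row 1: ..#..#.  (5 black, running=12)
  Row 2: #.#.#..  (4 black, running=16)
  Row 3: #.#.###  (2 black, running=18)
  Row 4: ####.##  (1 black, running=19)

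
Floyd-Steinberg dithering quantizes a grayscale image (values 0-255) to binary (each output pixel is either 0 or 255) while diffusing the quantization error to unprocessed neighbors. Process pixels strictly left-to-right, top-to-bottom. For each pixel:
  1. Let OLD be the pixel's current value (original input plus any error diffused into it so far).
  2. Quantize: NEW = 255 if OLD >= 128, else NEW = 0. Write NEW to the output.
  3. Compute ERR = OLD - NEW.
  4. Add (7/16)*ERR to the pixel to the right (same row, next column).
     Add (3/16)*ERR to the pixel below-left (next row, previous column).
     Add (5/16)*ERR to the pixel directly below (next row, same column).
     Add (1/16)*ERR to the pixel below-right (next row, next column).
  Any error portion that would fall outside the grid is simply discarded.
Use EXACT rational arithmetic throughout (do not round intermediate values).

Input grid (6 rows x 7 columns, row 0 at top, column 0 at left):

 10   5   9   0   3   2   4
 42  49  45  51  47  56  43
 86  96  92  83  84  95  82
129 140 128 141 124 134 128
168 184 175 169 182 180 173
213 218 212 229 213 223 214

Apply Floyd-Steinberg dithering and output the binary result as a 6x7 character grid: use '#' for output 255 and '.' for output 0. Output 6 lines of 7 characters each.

(0,0): OLD=10 → NEW=0, ERR=10
(0,1): OLD=75/8 → NEW=0, ERR=75/8
(0,2): OLD=1677/128 → NEW=0, ERR=1677/128
(0,3): OLD=11739/2048 → NEW=0, ERR=11739/2048
(0,4): OLD=180477/32768 → NEW=0, ERR=180477/32768
(0,5): OLD=2311915/524288 → NEW=0, ERR=2311915/524288
(0,6): OLD=49737837/8388608 → NEW=0, ERR=49737837/8388608
(1,0): OLD=6001/128 → NEW=0, ERR=6001/128
(1,1): OLD=77335/1024 → NEW=0, ERR=77335/1024
(1,2): OLD=2745827/32768 → NEW=0, ERR=2745827/32768
(1,3): OLD=11967335/131072 → NEW=0, ERR=11967335/131072
(1,4): OLD=753729045/8388608 → NEW=0, ERR=753729045/8388608
(1,5): OLD=6586332453/67108864 → NEW=0, ERR=6586332453/67108864
(1,6): OLD=94560664203/1073741824 → NEW=0, ERR=94560664203/1073741824
(2,0): OLD=1881069/16384 → NEW=0, ERR=1881069/16384
(2,1): OLD=98813951/524288 → NEW=255, ERR=-34879489/524288
(2,2): OLD=930465213/8388608 → NEW=0, ERR=930465213/8388608
(2,3): OLD=12223496981/67108864 → NEW=255, ERR=-4889263339/67108864
(2,4): OLD=56002452261/536870912 → NEW=0, ERR=56002452261/536870912
(2,5): OLD=3323187810743/17179869184 → NEW=255, ERR=-1057678831177/17179869184
(2,6): OLD=24387190795377/274877906944 → NEW=0, ERR=24387190795377/274877906944
(3,0): OLD=1278463005/8388608 → NEW=255, ERR=-860632035/8388608
(3,1): OLD=6865100761/67108864 → NEW=0, ERR=6865100761/67108864
(3,2): OLD=101790451355/536870912 → NEW=255, ERR=-35111631205/536870912
(3,3): OLD=249346488973/2147483648 → NEW=0, ERR=249346488973/2147483648
(3,4): OLD=52583968296989/274877906944 → NEW=255, ERR=-17509897973731/274877906944
(3,5): OLD=241994734060711/2199023255552 → NEW=0, ERR=241994734060711/2199023255552
(3,6): OLD=7037667507219897/35184372088832 → NEW=255, ERR=-1934347375432263/35184372088832
(4,0): OLD=166558647315/1073741824 → NEW=255, ERR=-107245517805/1073741824
(4,1): OLD=2638754678391/17179869184 → NEW=255, ERR=-1742111963529/17179869184
(4,2): OLD=38032770507865/274877906944 → NEW=255, ERR=-32061095762855/274877906944
(4,3): OLD=303958546940579/2199023255552 → NEW=255, ERR=-256792383225181/2199023255552
(4,4): OLD=2443464062766201/17592186044416 → NEW=255, ERR=-2042543378559879/17592186044416
(4,5): OLD=84050653973920377/562949953421312 → NEW=255, ERR=-59501584148514183/562949953421312
(4,6): OLD=1048937243915553311/9007199254740992 → NEW=0, ERR=1048937243915553311/9007199254740992
(5,0): OLD=44743016864085/274877906944 → NEW=255, ERR=-25350849406635/274877906944
(5,1): OLD=259155548322631/2199023255552 → NEW=0, ERR=259155548322631/2199023255552
(5,2): OLD=3498682204784673/17592186044416 → NEW=255, ERR=-987325236541407/17592186044416
(5,3): OLD=19547628708720389/140737488355328 → NEW=255, ERR=-16340430821888251/140737488355328
(5,4): OLD=889950835126190743/9007199254740992 → NEW=0, ERR=889950835126190743/9007199254740992
(5,5): OLD=17854122788421030951/72057594037927936 → NEW=255, ERR=-520563691250592729/72057594037927936
(5,6): OLD=277422543132723420777/1152921504606846976 → NEW=255, ERR=-16572440542022558103/1152921504606846976
Row 0: .......
Row 1: .......
Row 2: .#.#.#.
Row 3: #.#.#.#
Row 4: ######.
Row 5: #.##.##

Answer: .......
.......
.#.#.#.
#.#.#.#
######.
#.##.##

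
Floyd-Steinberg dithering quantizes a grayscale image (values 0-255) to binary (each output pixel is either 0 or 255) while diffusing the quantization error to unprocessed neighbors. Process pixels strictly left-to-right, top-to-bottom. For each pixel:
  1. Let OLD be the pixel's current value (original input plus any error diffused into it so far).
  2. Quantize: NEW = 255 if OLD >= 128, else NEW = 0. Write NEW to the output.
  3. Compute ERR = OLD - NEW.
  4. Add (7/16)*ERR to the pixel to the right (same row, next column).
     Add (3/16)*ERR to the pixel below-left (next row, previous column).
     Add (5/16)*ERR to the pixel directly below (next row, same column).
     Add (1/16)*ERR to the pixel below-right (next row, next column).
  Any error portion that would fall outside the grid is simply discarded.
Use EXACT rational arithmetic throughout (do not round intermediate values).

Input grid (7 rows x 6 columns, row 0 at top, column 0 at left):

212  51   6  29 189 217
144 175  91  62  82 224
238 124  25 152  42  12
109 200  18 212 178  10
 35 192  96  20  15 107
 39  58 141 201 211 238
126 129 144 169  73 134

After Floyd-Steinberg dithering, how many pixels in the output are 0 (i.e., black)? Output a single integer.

Answer: 23

Derivation:
(0,0): OLD=212 → NEW=255, ERR=-43
(0,1): OLD=515/16 → NEW=0, ERR=515/16
(0,2): OLD=5141/256 → NEW=0, ERR=5141/256
(0,3): OLD=154771/4096 → NEW=0, ERR=154771/4096
(0,4): OLD=13469701/65536 → NEW=255, ERR=-3241979/65536
(0,5): OLD=204847139/1048576 → NEW=255, ERR=-62539741/1048576
(1,0): OLD=34969/256 → NEW=255, ERR=-30311/256
(1,1): OLD=275119/2048 → NEW=255, ERR=-247121/2048
(1,2): OLD=3511515/65536 → NEW=0, ERR=3511515/65536
(1,3): OLD=23391039/262144 → NEW=0, ERR=23391039/262144
(1,4): OLD=1623324637/16777216 → NEW=0, ERR=1623324637/16777216
(1,5): OLD=65659688699/268435456 → NEW=255, ERR=-2791352581/268435456
(2,0): OLD=5844981/32768 → NEW=255, ERR=-2510859/32768
(2,1): OLD=58106967/1048576 → NEW=0, ERR=58106967/1048576
(2,2): OLD=1261266885/16777216 → NEW=0, ERR=1261266885/16777216
(2,3): OLD=31442555869/134217728 → NEW=255, ERR=-2782964771/134217728
(2,4): OLD=286871456791/4294967296 → NEW=0, ERR=286871456791/4294967296
(2,5): OLD=3024996818961/68719476736 → NEW=0, ERR=3024996818961/68719476736
(3,0): OLD=1601300005/16777216 → NEW=0, ERR=1601300005/16777216
(3,1): OLD=36021494721/134217728 → NEW=255, ERR=1795974081/134217728
(3,2): OLD=50382998547/1073741824 → NEW=0, ERR=50382998547/1073741824
(3,3): OLD=16717477356921/68719476736 → NEW=255, ERR=-805989210759/68719476736
(3,4): OLD=110335487153113/549755813888 → NEW=255, ERR=-29852245388327/549755813888
(3,5): OLD=36714631731479/8796093022208 → NEW=0, ERR=36714631731479/8796093022208
(4,0): OLD=144601850123/2147483648 → NEW=0, ERR=144601850123/2147483648
(4,1): OLD=8260225035919/34359738368 → NEW=255, ERR=-501508247921/34359738368
(4,2): OLD=113156131427837/1099511627776 → NEW=0, ERR=113156131427837/1099511627776
(4,3): OLD=951936222204625/17592186044416 → NEW=0, ERR=951936222204625/17592186044416
(4,4): OLD=6123273496394465/281474976710656 → NEW=0, ERR=6123273496394465/281474976710656
(4,5): OLD=515338066041617543/4503599627370496 → NEW=0, ERR=515338066041617543/4503599627370496
(5,0): OLD=31504100007709/549755813888 → NEW=0, ERR=31504100007709/549755813888
(5,1): OLD=1794667412563181/17592186044416 → NEW=0, ERR=1794667412563181/17592186044416
(5,2): OLD=31951085281025023/140737488355328 → NEW=255, ERR=-3936974249583617/140737488355328
(5,3): OLD=973598573518378725/4503599627370496 → NEW=255, ERR=-174819331461097755/4503599627370496
(5,4): OLD=2032498596561988005/9007199254740992 → NEW=255, ERR=-264337213396964955/9007199254740992
(5,5): OLD=37798379680575741161/144115188075855872 → NEW=255, ERR=1049006721232493801/144115188075855872
(6,0): OLD=45890505304465639/281474976710656 → NEW=255, ERR=-25885613756751641/281474976710656
(6,1): OLD=535846702345032283/4503599627370496 → NEW=0, ERR=535846702345032283/4503599627370496
(6,2): OLD=3358070360294087779/18014398509481984 → NEW=255, ERR=-1235601259623818141/18014398509481984
(6,3): OLD=34475382138722109943/288230376151711744 → NEW=0, ERR=34475382138722109943/288230376151711744
(6,4): OLD=530792403286624400279/4611686018427387904 → NEW=0, ERR=530792403286624400279/4611686018427387904
(6,5): OLD=13635502068652643419329/73786976294838206464 → NEW=255, ERR=-5180176886531099228991/73786976294838206464
Output grid:
  Row 0: #...##  (3 black, running=3)
  Row 1: ##...#  (3 black, running=6)
  Row 2: #..#..  (4 black, running=10)
  Row 3: .#.##.  (3 black, running=13)
  Row 4: .#....  (5 black, running=18)
  Row 5: ..####  (2 black, running=20)
  Row 6: #.#..#  (3 black, running=23)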